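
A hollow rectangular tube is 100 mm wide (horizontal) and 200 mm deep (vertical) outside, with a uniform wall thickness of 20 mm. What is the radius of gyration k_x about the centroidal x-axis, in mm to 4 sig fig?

k_x ≈ 66.64 mm

Break the section into simple shapes (no overlaps), measuring from the bottom-left corner of the bounding box.
Outer rectangle: 100 × 200, A = 20 000 mm², y = 100 mm, Ī = 66 666 667 mm⁴.
Inner void (subtracted): 60 × 160, A = 9 600 mm², y = 100 mm, Ī = 20 480 000 mm⁴.
By symmetry the centroid is at mid-height, ȳ = 100 mm.
All pieces are centred on the centroidal x-axis, so I = ΣĪ (holes subtracted) = 46 186 667 mm⁴.
Radius of gyration: k = √(I/A) = √(46 186 667 / 10 400) = 66.641 mm.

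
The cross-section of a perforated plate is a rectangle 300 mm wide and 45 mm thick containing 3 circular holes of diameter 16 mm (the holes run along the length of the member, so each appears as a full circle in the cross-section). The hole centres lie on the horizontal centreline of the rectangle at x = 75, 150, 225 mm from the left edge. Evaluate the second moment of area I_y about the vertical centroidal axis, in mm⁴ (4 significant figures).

Split into non-overlapping primitives; take the origin at the lower-left of the bounding box.
Plate: 300 × 45, A = 13 500 mm², x = 150 mm, Ī = 101 250 000 mm⁴.
Hole 1 (subtracted): ⌀16, A = 201.062 mm², x = 75 mm, Ī = 3216.99 mm⁴.
Hole 2 (subtracted): ⌀16, A = 201.062 mm², x = 150 mm, Ī = 3216.99 mm⁴.
Hole 3 (subtracted): ⌀16, A = 201.062 mm², x = 225 mm, Ī = 3216.99 mm⁴.
By symmetry the centroid is at mid-width, x̄ = 150 mm.
Transfer each piece to the vertical centroidal axis using Ī + A·d² with d = x − 150:
  plate: d = 0 mm → contributes +101 250 000 mm⁴
  hole 1: d = -75 mm → contributes −1 134 190 mm⁴
  hole 2: d = 0 mm → contributes −3216.99 mm⁴
  hole 3: d = 75 mm → contributes −1 134 190 mm⁴
Total I = 98 978 402 mm⁴.

I_y ≈ 9.898 × 10⁷ mm⁴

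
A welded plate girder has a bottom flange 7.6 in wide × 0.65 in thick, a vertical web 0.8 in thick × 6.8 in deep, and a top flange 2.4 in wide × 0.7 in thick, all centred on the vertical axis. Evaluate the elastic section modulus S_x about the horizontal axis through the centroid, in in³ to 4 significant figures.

Treat the section as a set of non-overlapping primitives; coordinates are from the bounding-box lower-left.
Bottom plate: 7.6 × 0.65, A = 4.94 in², y = 0.325 in, Ī = 0.173929 in⁴.
Web plate: 0.8 × 6.8, A = 5.44 in², y = 4.05 in, Ī = 20.9621 in⁴.
Top plate: 2.4 × 0.7, A = 1.68 in², y = 7.8 in, Ī = 0.0686 in⁴.
Centroid: ȳ = ΣA·y / ΣA = 3.04656 in.
Transfer each piece to the horizontal axis through the centroid using Ī + A·d² with d = y − 3.04656:
  bottom plate: d = -2.72156 in → contributes +36.7639 in⁴
  web plate: d = 1.00344 in → contributes +26.4396 in⁴
  top plate: d = 4.75344 in → contributes +38.0285 in⁴
Total I = 101.232 in⁴.
Extreme fibre distance c = 5.10344 in; S = I/c = 19.836 in³.

S_x ≈ 19.84 in³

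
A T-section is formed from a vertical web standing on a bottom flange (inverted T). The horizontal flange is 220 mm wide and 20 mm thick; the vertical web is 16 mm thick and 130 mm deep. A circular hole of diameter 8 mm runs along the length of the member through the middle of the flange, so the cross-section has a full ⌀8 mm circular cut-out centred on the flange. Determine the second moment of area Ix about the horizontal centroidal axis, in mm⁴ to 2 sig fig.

Split into non-overlapping primitives; take the origin at the lower-left of the bounding box.
Flange: 220 × 20, A = 4 400 mm², y = 10 mm, Ī = 146 667 mm⁴.
Web: 16 × 130, A = 2 080 mm², y = 85 mm, Ī = 2 929 333 mm⁴.
Hole (subtracted): ⌀8, A = 50.27 mm², y = 10 mm, Ī = 201.1 mm⁴.
Centroid: ȳ = ΣA·y / ΣA = 34.26 mm.
Transfer each piece to the horizontal centroidal axis using Ī + A·d² with d = y − 34.26:
  flange: d = -24.26 mm → contributes +2 736 762 mm⁴
  web: d = 50.74 mm → contributes +8 283 912 mm⁴
  hole: d = -24.26 mm → contributes −29 790 mm⁴
Total I = 10 990 884 mm⁴.

Ix ≈ 1.1 × 10⁷ mm⁴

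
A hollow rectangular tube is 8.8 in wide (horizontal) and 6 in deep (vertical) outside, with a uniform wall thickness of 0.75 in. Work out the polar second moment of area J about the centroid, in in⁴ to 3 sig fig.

J ≈ 298 in⁴

Break the section into simple shapes (no overlaps), measuring from the bottom-left corner of the bounding box.
Outer rectangle: 8.8 × 6, A = 52.8 in², y = 3 in, Ī = 158.4 in⁴.
Inner void (subtracted): 7.3 × 4.5, A = 32.85 in², y = 3 in, Ī = 55.434 in⁴.
By symmetry the centroid is at mid-height, ȳ = 3 in.
All pieces are centred on the centroidal x-axis, so I = ΣĪ (holes subtracted) = 102.97 in⁴.
Repeating about the centroidal y-axis gives I_y = 194.85 in⁴.
Polar second moment: J = I_x + I_y = 297.82 in⁴.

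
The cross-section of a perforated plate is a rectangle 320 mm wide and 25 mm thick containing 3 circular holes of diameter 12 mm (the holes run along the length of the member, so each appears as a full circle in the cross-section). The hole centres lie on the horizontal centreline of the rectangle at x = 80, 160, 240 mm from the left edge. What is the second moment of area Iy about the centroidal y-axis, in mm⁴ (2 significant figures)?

Iy ≈ 6.7 × 10⁷ mm⁴

Break the section into simple shapes (no overlaps), measuring from the bottom-left corner of the bounding box.
Plate: 320 × 25, A = 8 000 mm², x = 160 mm, Ī = 68 266 667 mm⁴.
Hole 1 (subtracted): ⌀12, A = 113.1 mm², x = 80 mm, Ī = 1 018 mm⁴.
Hole 2 (subtracted): ⌀12, A = 113.1 mm², x = 160 mm, Ī = 1 018 mm⁴.
Hole 3 (subtracted): ⌀12, A = 113.1 mm², x = 240 mm, Ī = 1 018 mm⁴.
By symmetry the centroid is at mid-width, x̄ = 160 mm.
Transfer each piece to the centroidal y-axis using Ī + A·d² with d = x − 160:
  plate: d = 0 mm → contributes +68 266 667 mm⁴
  hole 1: d = -80 mm → contributes −724 841 mm⁴
  hole 2: d = 0 mm → contributes −1 018 mm⁴
  hole 3: d = 80 mm → contributes −724 841 mm⁴
Total I = 66 815 967 mm⁴.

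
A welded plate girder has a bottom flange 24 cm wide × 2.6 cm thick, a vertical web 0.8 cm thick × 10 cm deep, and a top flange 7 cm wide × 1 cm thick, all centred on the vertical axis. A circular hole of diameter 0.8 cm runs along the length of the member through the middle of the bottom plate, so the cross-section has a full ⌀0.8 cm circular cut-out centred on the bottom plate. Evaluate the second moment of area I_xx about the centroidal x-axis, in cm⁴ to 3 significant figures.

I_xx ≈ 1160 cm⁴

Split into non-overlapping primitives; take the origin at the lower-left of the bounding box.
Bottom plate: 24 × 2.6, A = 62.4 cm², y = 1.3 cm, Ī = 35.152 cm⁴.
Web plate: 0.8 × 10, A = 8 cm², y = 7.6 cm, Ī = 66.667 cm⁴.
Top plate: 7 × 1, A = 7 cm², y = 13.1 cm, Ī = 0.58333 cm⁴.
Hole (subtracted): ⌀0.8, A = 0.50265 cm², y = 1.3 cm, Ī = 0.020106 cm⁴.
Centroid: ȳ = ΣA·y / ΣA = 3.0296 cm.
Transfer each piece to the centroidal x-axis using Ī + A·d² with d = y − 3.0296:
  bottom plate: d = -1.7296 cm → contributes +221.82 cm⁴
  web plate: d = 4.5704 cm → contributes +233.78 cm⁴
  top plate: d = 10.07 cm → contributes +710.48 cm⁴
  hole: d = -1.7296 cm → contributes −1.5238 cm⁴
Total I = 1164.5 cm⁴.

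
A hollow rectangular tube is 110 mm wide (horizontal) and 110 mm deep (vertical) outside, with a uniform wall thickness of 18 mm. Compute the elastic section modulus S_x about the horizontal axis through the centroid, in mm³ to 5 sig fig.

S_x ≈ 1.7640 × 10⁵ mm³

Split into non-overlapping primitives; take the origin at the lower-left of the bounding box.
Outer rectangle: 110 × 110, A = 12 100 mm², y = 55 mm, Ī = 12 200 833 mm⁴.
Inner void (subtracted): 74 × 74, A = 5 476 mm², y = 55 mm, Ī = 2 498 881 mm⁴.
By symmetry the centroid is at mid-height, ȳ = 55 mm.
All pieces are centred on the horizontal axis through the centroid, so I = ΣĪ (holes subtracted) = 9 701 952 mm⁴.
Extreme fibre distance c = 55 mm; S = I/c = 176399.1 mm³.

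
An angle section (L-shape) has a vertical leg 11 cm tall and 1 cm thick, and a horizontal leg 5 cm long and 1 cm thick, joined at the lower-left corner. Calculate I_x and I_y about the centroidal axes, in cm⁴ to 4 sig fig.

Split into non-overlapping primitives; take the origin at the lower-left of the bounding box.
Vertical leg: 1 × 11, A = 11 cm², y = 5.5 cm, Ī = 110.917 cm⁴.
Horizontal leg (remainder): 4 × 1, A = 4 cm², y = 0.5 cm, Ī = 0.333333 cm⁴.
Centroid: ȳ = ΣA·y / ΣA = 4.16667 cm.
Transfer each piece to the centroidal x-axis using Ī + A·d² with d = y − 4.16667:
  vertical leg: d = 1.33333 cm → contributes +130.472 cm⁴
  horizontal leg (remainder): d = -3.66667 cm → contributes +54.1111 cm⁴
Total I = 184.583 cm⁴.
For the y-axis: x̄ = 1.16667 cm.
Repeating about the centroidal y-axis gives I_y = 24.5833 cm⁴.

I_x ≈ 184.6 cm⁴, I_y ≈ 24.58 cm⁴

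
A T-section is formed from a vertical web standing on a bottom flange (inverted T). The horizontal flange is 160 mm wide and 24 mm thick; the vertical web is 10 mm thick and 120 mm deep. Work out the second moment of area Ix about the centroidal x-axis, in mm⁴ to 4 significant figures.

Break the section into simple shapes (no overlaps), measuring from the bottom-left corner of the bounding box.
Flange: 160 × 24, A = 3 840 mm², y = 12 mm, Ī = 184 320 mm⁴.
Web: 10 × 120, A = 1 200 mm², y = 84 mm, Ī = 1 440 000 mm⁴.
Centroid: ȳ = ΣA·y / ΣA = 29.1429 mm.
Transfer each piece to the centroidal x-axis using Ī + A·d² with d = y − 29.1429:
  flange: d = -17.1429 mm → contributes +1 312 810 mm⁴
  web: d = 54.8571 mm → contributes +5 051 167 mm⁴
Total I = 6 363 977 mm⁴.

Ix ≈ 6.364 × 10⁶ mm⁴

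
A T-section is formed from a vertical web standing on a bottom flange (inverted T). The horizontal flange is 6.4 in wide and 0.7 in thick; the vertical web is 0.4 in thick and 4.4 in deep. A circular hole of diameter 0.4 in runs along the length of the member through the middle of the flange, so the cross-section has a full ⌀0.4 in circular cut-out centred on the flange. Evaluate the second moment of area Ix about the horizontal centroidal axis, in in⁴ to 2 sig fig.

Ix ≈ 11 in⁴

Split into non-overlapping primitives; take the origin at the lower-left of the bounding box.
Flange: 6.4 × 0.7, A = 4.48 in², y = 0.35 in, Ī = 0.1829 in⁴.
Web: 0.4 × 4.4, A = 1.76 in², y = 2.9 in, Ī = 2.839 in⁴.
Hole (subtracted): ⌀0.4, A = 0.1257 in², y = 0.35 in, Ī = 0.001257 in⁴.
Centroid: ȳ = ΣA·y / ΣA = 1.084 in.
Transfer each piece to the horizontal centroidal axis using Ī + A·d² with d = y − 1.084:
  flange: d = -0.734 in → contributes +2.597 in⁴
  web: d = 1.816 in → contributes +8.644 in⁴
  hole: d = -0.734 in → contributes −0.06896 in⁴
Total I = 11.17 in⁴.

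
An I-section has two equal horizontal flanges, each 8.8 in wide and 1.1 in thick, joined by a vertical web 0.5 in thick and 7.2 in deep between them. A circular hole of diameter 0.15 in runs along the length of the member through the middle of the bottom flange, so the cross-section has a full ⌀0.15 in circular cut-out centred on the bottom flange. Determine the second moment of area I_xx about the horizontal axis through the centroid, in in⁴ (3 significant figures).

Treat the section as a set of non-overlapping primitives; coordinates are from the bounding-box lower-left.
Bottom flange: 8.8 × 1.1, A = 9.68 in², y = 0.55 in, Ī = 0.97607 in⁴.
Web: 0.5 × 7.2, A = 3.6 in², y = 4.7 in, Ī = 15.552 in⁴.
Top flange: 8.8 × 1.1, A = 9.68 in², y = 8.85 in, Ī = 0.97607 in⁴.
Hole (subtracted): ⌀0.15, A = 0.017671 in², y = 0.55 in, Ī = 0.00002485 in⁴.
Centroid: ȳ = ΣA·y / ΣA = 4.7032 in.
Transfer each piece to the horizontal axis through the centroid using Ī + A·d² with d = y − 4.7032:
  bottom flange: d = -4.1532 in → contributes +167.95 in⁴
  web: d = -0.0031966 in → contributes +15.552 in⁴
  top flange: d = 4.1468 in → contributes +167.43 in⁴
  hole: d = -4.1532 in → contributes −0.30484 in⁴
Total I = 350.63 in⁴.

I_xx ≈ 351 in⁴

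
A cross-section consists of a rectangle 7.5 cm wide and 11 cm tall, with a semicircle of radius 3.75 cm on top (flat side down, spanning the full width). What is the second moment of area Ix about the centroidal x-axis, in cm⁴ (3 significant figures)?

Ix ≈ 1730 cm⁴

Treat the section as a set of non-overlapping primitives; coordinates are from the bounding-box lower-left.
Rectangular body: 7.5 × 11, A = 82.5 cm², y = 5.5 cm, Ī = 831.88 cm⁴.
Semicircular cap: semicircle r = 3.75, A = 22.089 cm², y = 12.592 cm, Ī = 21.705 cm⁴.
Centroid: ȳ = ΣA·y / ΣA = 6.9977 cm.
Transfer each piece to the centroidal x-axis using Ī + A·d² with d = y − 6.9977:
  rectangular body: d = -1.4977 cm → contributes +1016.9 cm⁴
  semicircular cap: d = 5.5938 cm → contributes +712.9 cm⁴
Total I = 1729.8 cm⁴.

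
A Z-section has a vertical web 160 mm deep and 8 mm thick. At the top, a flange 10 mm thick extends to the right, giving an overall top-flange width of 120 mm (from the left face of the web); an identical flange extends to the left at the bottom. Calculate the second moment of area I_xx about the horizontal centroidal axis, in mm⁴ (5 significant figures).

I_xx ≈ 1.5349 × 10⁷ mm⁴

Decompose the section into non-overlapping parts with the origin at the bottom-left of its bounding rectangle.
Web: 8 × 160, A = 1 280 mm², y = 80 mm, Ī = 2 730 667 mm⁴.
Top flange (beyond web): 112 × 10, A = 1 120 mm², y = 155 mm, Ī = 9333.333 mm⁴.
Bottom flange (beyond web): 112 × 10, A = 1 120 mm², y = 5 mm, Ī = 9333.333 mm⁴.
Centroid: ȳ = ΣA·y / ΣA = 80 mm.
Transfer each piece to the horizontal centroidal axis using Ī + A·d² with d = y − 80:
  web: d = 0 mm → contributes +2 730 667 mm⁴
  top flange (beyond web): d = 75 mm → contributes +6 309 333 mm⁴
  bottom flange (beyond web): d = -75 mm → contributes +6 309 333 mm⁴
Total I = 15 349 333 mm⁴.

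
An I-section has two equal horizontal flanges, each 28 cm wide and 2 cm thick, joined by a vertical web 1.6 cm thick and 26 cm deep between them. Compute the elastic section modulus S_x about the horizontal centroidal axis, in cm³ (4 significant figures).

S_x ≈ 1622 cm³

Break the section into simple shapes (no overlaps), measuring from the bottom-left corner of the bounding box.
Bottom flange: 28 × 2, A = 56 cm², y = 1 cm, Ī = 18.6667 cm⁴.
Web: 1.6 × 26, A = 41.6 cm², y = 15 cm, Ī = 2343.47 cm⁴.
Top flange: 28 × 2, A = 56 cm², y = 29 cm, Ī = 18.6667 cm⁴.
By symmetry the centroid is at mid-height, ȳ = 15 cm.
Transfer each piece to the horizontal centroidal axis using Ī + A·d² with d = y − 15:
  bottom flange: d = -14 cm → contributes +10994.7 cm⁴
  web: d = 0 cm → contributes +2343.47 cm⁴
  top flange: d = 14 cm → contributes +10994.7 cm⁴
Total I = 24332.8 cm⁴.
Extreme fibre distance c = 15 cm; S = I/c = 1622.19 cm³.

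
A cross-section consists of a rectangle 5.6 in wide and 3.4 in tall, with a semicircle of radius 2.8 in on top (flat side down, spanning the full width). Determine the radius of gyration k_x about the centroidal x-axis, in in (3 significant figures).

k_x ≈ 1.67 in

Treat the section as a set of non-overlapping primitives; coordinates are from the bounding-box lower-left.
Rectangular body: 5.6 × 3.4, A = 19.04 in², y = 1.7 in, Ī = 18.342 in⁴.
Semicircular cap: semicircle r = 2.8, A = 12.315 in², y = 4.5884 in, Ī = 6.7463 in⁴.
Centroid: ȳ = ΣA·y / ΣA = 2.8344 in.
Transfer each piece to the centroidal x-axis using Ī + A·d² with d = y − 2.8344:
  rectangular body: d = -1.1344 in → contributes +42.845 in⁴
  semicircular cap: d = 1.7539 in → contributes +44.63 in⁴
Total I = 87.476 in⁴.
Radius of gyration: k = √(I/A) = √(87.476 / 31.355) = 1.6703 in.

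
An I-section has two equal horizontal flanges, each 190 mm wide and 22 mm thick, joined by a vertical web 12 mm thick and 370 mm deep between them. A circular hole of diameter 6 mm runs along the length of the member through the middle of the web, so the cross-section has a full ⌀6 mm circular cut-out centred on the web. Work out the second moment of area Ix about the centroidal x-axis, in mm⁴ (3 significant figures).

Ix ≈ 3.72 × 10⁸ mm⁴

Break the section into simple shapes (no overlaps), measuring from the bottom-left corner of the bounding box.
Bottom flange: 190 × 22, A = 4 180 mm², y = 11 mm, Ī = 168 593 mm⁴.
Web: 12 × 370, A = 4 440 mm², y = 207 mm, Ī = 50 653 000 mm⁴.
Top flange: 190 × 22, A = 4 180 mm², y = 403 mm, Ī = 168 593 mm⁴.
Hole (subtracted): ⌀6, A = 28.274 mm², y = 207 mm, Ī = 63.617 mm⁴.
By symmetry the centroid is at mid-height, ȳ = 207 mm.
Transfer each piece to the centroidal x-axis using Ī + A·d² with d = y − 207:
  bottom flange: d = -196 mm → contributes +160 747 473 mm⁴
  web: d = 0 mm → contributes +50 653 000 mm⁴
  top flange: d = 196 mm → contributes +160 747 473 mm⁴
  hole: d = 0 mm → contributes −63.617 mm⁴
Total I = 372 147 883 mm⁴.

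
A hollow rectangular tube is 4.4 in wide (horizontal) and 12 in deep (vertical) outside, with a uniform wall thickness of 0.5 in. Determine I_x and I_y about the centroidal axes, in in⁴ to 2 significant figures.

Break the section into simple shapes (no overlaps), measuring from the bottom-left corner of the bounding box.
Outer rectangle: 4.4 × 12, A = 52.8 in², y = 6 in, Ī = 633.6 in⁴.
Inner void (subtracted): 3.4 × 11, A = 37.4 in², y = 6 in, Ī = 377.1 in⁴.
By symmetry the centroid is at mid-height, ȳ = 6 in.
All pieces are centred on the centroidal x-axis, so I = ΣĪ (holes subtracted) = 256.5 in⁴.
Repeating about the centroidal y-axis gives I_y = 49.16 in⁴.

I_x ≈ 260 in⁴, I_y ≈ 49 in⁴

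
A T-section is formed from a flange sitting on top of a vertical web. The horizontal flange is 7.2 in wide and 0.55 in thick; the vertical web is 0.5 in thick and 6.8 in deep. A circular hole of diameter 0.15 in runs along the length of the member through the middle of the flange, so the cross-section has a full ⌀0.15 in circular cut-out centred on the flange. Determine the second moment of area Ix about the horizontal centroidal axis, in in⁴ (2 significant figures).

Break the section into simple shapes (no overlaps), measuring from the bottom-left corner of the bounding box.
Flange: 7.2 × 0.55, A = 3.96 in², y = 7.075 in, Ī = 0.09983 in⁴.
Web: 0.5 × 6.8, A = 3.4 in², y = 3.4 in, Ī = 13.1 in⁴.
Hole (subtracted): ⌀0.15, A = 0.01767 in², y = 7.075 in, Ī = 0.00002485 in⁴.
Centroid: ȳ = ΣA·y / ΣA = 5.373 in.
Transfer each piece to the horizontal centroidal axis using Ī + A·d² with d = y − 5.373:
  flange: d = 1.702 in → contributes +11.57 in⁴
  web: d = -1.973 in → contributes +26.34 in⁴
  hole: d = 1.702 in → contributes −0.0512 in⁴
Total I = 37.86 in⁴.

Ix ≈ 38 in⁴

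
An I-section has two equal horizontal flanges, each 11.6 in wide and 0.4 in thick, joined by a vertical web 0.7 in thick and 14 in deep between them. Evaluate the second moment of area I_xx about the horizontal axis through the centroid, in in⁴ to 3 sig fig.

Treat the section as a set of non-overlapping primitives; coordinates are from the bounding-box lower-left.
Bottom flange: 11.6 × 0.4, A = 4.64 in², y = 0.2 in, Ī = 0.061867 in⁴.
Web: 0.7 × 14, A = 9.8 in², y = 7.4 in, Ī = 160.07 in⁴.
Top flange: 11.6 × 0.4, A = 4.64 in², y = 14.6 in, Ī = 0.061867 in⁴.
By symmetry the centroid is at mid-height, ȳ = 7.4 in.
Transfer each piece to the horizontal axis through the centroid using Ī + A·d² with d = y − 7.4:
  bottom flange: d = -7.2 in → contributes +240.6 in⁴
  web: d = 0 in → contributes +160.07 in⁴
  top flange: d = 7.2 in → contributes +240.6 in⁴
Total I = 641.27 in⁴.

I_xx ≈ 641 in⁴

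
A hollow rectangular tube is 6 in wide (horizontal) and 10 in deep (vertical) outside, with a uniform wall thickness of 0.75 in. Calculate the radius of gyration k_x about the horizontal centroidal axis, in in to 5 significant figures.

k_x ≈ 3.5214 in

Split into non-overlapping primitives; take the origin at the lower-left of the bounding box.
Outer rectangle: 6 × 10, A = 60 in², y = 5 in, Ī = 500 in⁴.
Inner void (subtracted): 4.5 × 8.5, A = 38.25 in², y = 5 in, Ī = 230.2969 in⁴.
By symmetry the centroid is at mid-height, ȳ = 5 in.
All pieces are centred on the horizontal centroidal axis, so I = ΣĪ (holes subtracted) = 269.7031 in⁴.
Radius of gyration: k = √(I/A) = √(269.7031 / 21.75) = 3.521384 in.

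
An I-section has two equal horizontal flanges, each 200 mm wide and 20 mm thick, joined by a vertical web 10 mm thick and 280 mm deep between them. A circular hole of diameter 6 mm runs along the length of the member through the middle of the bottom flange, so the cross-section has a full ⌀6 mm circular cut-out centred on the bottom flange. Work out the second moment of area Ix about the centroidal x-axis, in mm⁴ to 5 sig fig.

Ix ≈ 1.9792 × 10⁸ mm⁴

Decompose the section into non-overlapping parts with the origin at the bottom-left of its bounding rectangle.
Bottom flange: 200 × 20, A = 4 000 mm², y = 10 mm, Ī = 133333.3 mm⁴.
Web: 10 × 280, A = 2 800 mm², y = 160 mm, Ī = 18 293 333 mm⁴.
Top flange: 200 × 20, A = 4 000 mm², y = 310 mm, Ī = 133333.3 mm⁴.
Hole (subtracted): ⌀6, A = 28.27433 mm², y = 10 mm, Ī = 63.61725 mm⁴.
Centroid: ȳ = ΣA·y / ΣA = 160.3937 mm.
Transfer each piece to the centroidal x-axis using Ī + A·d² with d = y − 160.3937:
  bottom flange: d = -150.3937 mm → contributes +90 606 429 mm⁴
  web: d = -0.3937299 mm → contributes +18 293 767 mm⁴
  top flange: d = 149.6063 mm → contributes +89 661 478 mm⁴
  hole: d = -150.3937 mm → contributes −639580.2 mm⁴
Total I = 197 922 094 mm⁴.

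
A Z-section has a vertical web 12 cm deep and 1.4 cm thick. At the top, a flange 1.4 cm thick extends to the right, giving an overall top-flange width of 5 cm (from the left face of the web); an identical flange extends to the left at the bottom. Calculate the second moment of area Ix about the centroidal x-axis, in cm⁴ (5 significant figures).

Ix ≈ 486.39 cm⁴

Treat the section as a set of non-overlapping primitives; coordinates are from the bounding-box lower-left.
Web: 1.4 × 12, A = 16.8 cm², y = 6 cm, Ī = 201.6 cm⁴.
Top flange (beyond web): 3.6 × 1.4, A = 5.04 cm², y = 11.3 cm, Ī = 0.8232 cm⁴.
Bottom flange (beyond web): 3.6 × 1.4, A = 5.04 cm², y = 0.7 cm, Ī = 0.8232 cm⁴.
Centroid: ȳ = ΣA·y / ΣA = 6 cm.
Transfer each piece to the centroidal x-axis using Ī + A·d² with d = y − 6:
  web: d = 0 cm → contributes +201.6 cm⁴
  top flange (beyond web): d = 5.3 cm → contributes +142.3968 cm⁴
  bottom flange (beyond web): d = -5.3 cm → contributes +142.3968 cm⁴
Total I = 486.3936 cm⁴.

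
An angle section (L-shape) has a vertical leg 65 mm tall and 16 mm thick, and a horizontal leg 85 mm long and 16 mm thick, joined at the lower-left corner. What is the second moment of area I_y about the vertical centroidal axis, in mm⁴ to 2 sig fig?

Split into non-overlapping primitives; take the origin at the lower-left of the bounding box.
Vertical leg: 16 × 65, A = 1 040 mm², x = 8 mm, Ī = 22 187 mm⁴.
Horizontal leg (remainder): 69 × 16, A = 1 104 mm², x = 50.5 mm, Ī = 438 012 mm⁴.
Centroid: x̄ = ΣA·x / ΣA = 29.88 mm.
Transfer each piece to the vertical centroidal axis using Ī + A·d² with d = x − 29.88:
  vertical leg: d = -21.88 mm → contributes +520 267 mm⁴
  horizontal leg (remainder): d = 20.62 mm → contributes +907 219 mm⁴
Total I = 1 427 486 mm⁴.

I_y ≈ 1.4 × 10⁶ mm⁴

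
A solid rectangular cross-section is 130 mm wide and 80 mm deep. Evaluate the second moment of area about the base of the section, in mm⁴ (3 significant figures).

The section: 130 × 80, A = 10 400 mm², y = 40 mm, Ī = 5 546 667 mm⁴.
Transfer it to the base of the section using Ī + A·d² with d = y − 0:
  the section: d = 40 mm → contributes +22 186 667 mm⁴
Total I = 22 186 667 mm⁴.

I_base ≈ 2.22 × 10⁷ mm⁴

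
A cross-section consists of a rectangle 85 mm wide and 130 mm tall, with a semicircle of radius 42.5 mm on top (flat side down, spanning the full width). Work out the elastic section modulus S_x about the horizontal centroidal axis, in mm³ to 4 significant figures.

Treat the section as a set of non-overlapping primitives; coordinates are from the bounding-box lower-left.
Rectangular body: 85 × 130, A = 11 050 mm², y = 65 mm, Ī = 15 562 083 mm⁴.
Semicircular cap: semicircle r = 42.5, A = 2837.25 mm², y = 148.038 mm, Ī = 358 086 mm⁴.
Centroid: ȳ = ΣA·y / ΣA = 81.9651 mm.
Transfer each piece to the horizontal centroidal axis using Ī + A·d² with d = y − 81.9651:
  rectangular body: d = -16.9651 mm → contributes +18 742 429 mm⁴
  semicircular cap: d = 66.0725 mm → contributes +12 744 309 mm⁴
Total I = 31 486 738 mm⁴.
Extreme fibre distance c = 90.5349 mm; S = I/c = 347 786 mm³.

S_x ≈ 3.478 × 10⁵ mm³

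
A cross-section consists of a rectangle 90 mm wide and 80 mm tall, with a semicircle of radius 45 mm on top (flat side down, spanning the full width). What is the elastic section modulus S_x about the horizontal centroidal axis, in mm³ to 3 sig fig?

S_x ≈ 1.79 × 10⁵ mm³

Treat the section as a set of non-overlapping primitives; coordinates are from the bounding-box lower-left.
Rectangular body: 90 × 80, A = 7 200 mm², y = 40 mm, Ī = 3 840 000 mm⁴.
Semicircular cap: semicircle r = 45, A = 3180.9 mm², y = 99.099 mm, Ī = 450 072 mm⁴.
Centroid: ȳ = ΣA·y / ΣA = 58.109 mm.
Transfer each piece to the horizontal centroidal axis using Ī + A·d² with d = y − 58.109:
  rectangular body: d = -18.109 mm → contributes +6 201 075 mm⁴
  semicircular cap: d = 40.99 mm → contributes +5 794 452 mm⁴
Total I = 11 995 526 mm⁴.
Extreme fibre distance c = 66.891 mm; S = I/c = 179 329 mm³.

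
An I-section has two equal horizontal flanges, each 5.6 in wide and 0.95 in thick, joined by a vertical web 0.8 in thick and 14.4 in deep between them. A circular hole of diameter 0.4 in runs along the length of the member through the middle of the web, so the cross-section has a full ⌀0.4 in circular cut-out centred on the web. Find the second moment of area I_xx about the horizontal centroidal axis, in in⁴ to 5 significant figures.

I_xx ≈ 826.62 in⁴

Break the section into simple shapes (no overlaps), measuring from the bottom-left corner of the bounding box.
Bottom flange: 5.6 × 0.95, A = 5.32 in², y = 0.475 in, Ī = 0.4001083 in⁴.
Web: 0.8 × 14.4, A = 11.52 in², y = 8.15 in, Ī = 199.0656 in⁴.
Top flange: 5.6 × 0.95, A = 5.32 in², y = 15.825 in, Ī = 0.4001083 in⁴.
Hole (subtracted): ⌀0.4, A = 0.1256637 in², y = 8.15 in, Ī = 0.001256637 in⁴.
By symmetry the centroid is at mid-height, ȳ = 8.15 in.
Transfer each piece to the horizontal centroidal axis using Ī + A·d² with d = y − 8.15:
  bottom flange: d = -7.675 in → contributes +313.778 in⁴
  web: d = 0 in → contributes +199.0656 in⁴
  top flange: d = 7.675 in → contributes +313.778 in⁴
  hole: d = 0 in → contributes −0.001256637 in⁴
Total I = 826.6204 in⁴.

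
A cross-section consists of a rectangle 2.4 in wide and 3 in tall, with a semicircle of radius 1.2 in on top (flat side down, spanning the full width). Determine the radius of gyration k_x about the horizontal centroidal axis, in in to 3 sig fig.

Break the section into simple shapes (no overlaps), measuring from the bottom-left corner of the bounding box.
Rectangular body: 2.4 × 3, A = 7.2 in², y = 1.5 in, Ī = 5.4 in⁴.
Semicircular cap: semicircle r = 1.2, A = 2.2619 in², y = 3.5093 in, Ī = 0.22759 in⁴.
Centroid: ȳ = ΣA·y / ΣA = 1.9803 in.
Transfer each piece to the horizontal centroidal axis using Ī + A·d² with d = y − 1.9803:
  rectangular body: d = -0.48034 in → contributes +7.0612 in⁴
  semicircular cap: d = 1.529 in → contributes +5.5154 in⁴
Total I = 12.577 in⁴.
Radius of gyration: k = √(I/A) = √(12.577 / 9.4619) = 1.1529 in.

k_x ≈ 1.15 in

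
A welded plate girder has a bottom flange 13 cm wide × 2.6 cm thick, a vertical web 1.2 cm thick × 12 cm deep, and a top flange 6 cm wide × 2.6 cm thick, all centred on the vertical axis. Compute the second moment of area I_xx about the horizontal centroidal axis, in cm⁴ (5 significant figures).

Decompose the section into non-overlapping parts with the origin at the bottom-left of its bounding rectangle.
Bottom plate: 13 × 2.6, A = 33.8 cm², y = 1.3 cm, Ī = 19.04067 cm⁴.
Web plate: 1.2 × 12, A = 14.4 cm², y = 8.6 cm, Ī = 172.8 cm⁴.
Top plate: 6 × 2.6, A = 15.6 cm², y = 15.9 cm, Ī = 8.788 cm⁴.
Centroid: ȳ = ΣA·y / ΣA = 6.517555 cm.
Transfer each piece to the horizontal centroidal axis using Ī + A·d² with d = y − 6.517555:
  bottom plate: d = -5.217555 cm → contributes +939.174 cm⁴
  web plate: d = 2.082445 cm → contributes +235.2467 cm⁴
  top plate: d = 9.382445 cm → contributes +1382.06 cm⁴
Total I = 2556.481 cm⁴.

I_xx ≈ 2556.5 cm⁴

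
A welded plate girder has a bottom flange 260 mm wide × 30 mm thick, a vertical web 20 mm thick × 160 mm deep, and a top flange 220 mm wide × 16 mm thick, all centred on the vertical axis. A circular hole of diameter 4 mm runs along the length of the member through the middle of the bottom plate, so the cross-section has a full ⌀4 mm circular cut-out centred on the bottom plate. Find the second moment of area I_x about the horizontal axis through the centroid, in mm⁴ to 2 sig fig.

Decompose the section into non-overlapping parts with the origin at the bottom-left of its bounding rectangle.
Bottom plate: 260 × 30, A = 7 800 mm², y = 15 mm, Ī = 585 000 mm⁴.
Web plate: 20 × 160, A = 3 200 mm², y = 110 mm, Ī = 6 826 667 mm⁴.
Top plate: 220 × 16, A = 3 520 mm², y = 198 mm, Ī = 75 093 mm⁴.
Hole (subtracted): ⌀4, A = 12.57 mm², y = 15 mm, Ī = 12.57 mm⁴.
Centroid: ȳ = ΣA·y / ΣA = 80.36 mm.
Transfer each piece to the horizontal axis through the centroid using Ī + A·d² with d = y − 80.36:
  bottom plate: d = -65.36 mm → contributes +33 902 828 mm⁴
  web plate: d = 29.64 mm → contributes +9 638 561 mm⁴
  top plate: d = 117.6 mm → contributes +48 791 588 mm⁴
  hole: d = -65.36 mm → contributes −53 690 mm⁴
Total I = 92 279 287 mm⁴.

I_x ≈ 9.2 × 10⁷ mm⁴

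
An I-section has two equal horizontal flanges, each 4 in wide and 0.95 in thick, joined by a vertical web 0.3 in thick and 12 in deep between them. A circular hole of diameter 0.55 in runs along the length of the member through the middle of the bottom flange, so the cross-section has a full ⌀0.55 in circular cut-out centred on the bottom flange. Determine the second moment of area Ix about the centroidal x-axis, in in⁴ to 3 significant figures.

Split into non-overlapping primitives; take the origin at the lower-left of the bounding box.
Bottom flange: 4 × 0.95, A = 3.8 in², y = 0.475 in, Ī = 0.28579 in⁴.
Web: 0.3 × 12, A = 3.6 in², y = 6.95 in, Ī = 43.2 in⁴.
Top flange: 4 × 0.95, A = 3.8 in², y = 13.425 in, Ī = 0.28579 in⁴.
Hole (subtracted): ⌀0.55, A = 0.23758 in², y = 0.475 in, Ī = 0.0044918 in⁴.
Centroid: ȳ = ΣA·y / ΣA = 7.0903 in.
Transfer each piece to the centroidal x-axis using Ī + A·d² with d = y − 7.0903:
  bottom flange: d = -6.6153 in → contributes +166.58 in⁴
  web: d = -0.14033 in → contributes +43.271 in⁴
  top flange: d = 6.3347 in → contributes +152.77 in⁴
  hole: d = -6.6153 in → contributes −10.402 in⁴
Total I = 352.23 in⁴.

Ix ≈ 352 in⁴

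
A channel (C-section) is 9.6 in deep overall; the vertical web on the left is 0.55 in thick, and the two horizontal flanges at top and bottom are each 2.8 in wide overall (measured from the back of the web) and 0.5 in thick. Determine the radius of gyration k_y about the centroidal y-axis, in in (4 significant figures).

Break the section into simple shapes (no overlaps), measuring from the bottom-left corner of the bounding box.
Web: 0.55 × 9.6, A = 5.28 in², x = 0.275 in, Ī = 0.1331 in⁴.
Top flange (beyond web): 2.25 × 0.5, A = 1.125 in², x = 1.675 in, Ī = 0.474609 in⁴.
Bottom flange (beyond web): 2.25 × 0.5, A = 1.125 in², x = 1.675 in, Ī = 0.474609 in⁴.
Centroid: x̄ = ΣA·x / ΣA = 0.693327 in.
Transfer each piece to the centroidal y-axis using Ī + A·d² with d = x − 0.693327:
  web: d = -0.418327 in → contributes +1.05709 in⁴
  top flange (beyond web): d = 0.981673 in → contributes +1.55875 in⁴
  bottom flange (beyond web): d = 0.981673 in → contributes +1.55875 in⁴
Total I = 4.17459 in⁴.
Radius of gyration: k = √(I/A) = √(4.17459 / 7.53) = 0.744577 in.

k_y ≈ 0.7446 in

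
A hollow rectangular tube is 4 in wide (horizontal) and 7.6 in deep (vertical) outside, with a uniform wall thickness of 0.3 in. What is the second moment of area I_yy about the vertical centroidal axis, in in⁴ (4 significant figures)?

I_yy ≈ 17.61 in⁴

Treat the section as a set of non-overlapping primitives; coordinates are from the bounding-box lower-left.
Outer rectangle: 4 × 7.6, A = 30.4 in², x = 2 in, Ī = 40.5333 in⁴.
Inner void (subtracted): 3.4 × 7, A = 23.8 in², x = 2 in, Ī = 22.9273 in⁴.
By symmetry the centroid is at mid-width, x̄ = 2 in.
All pieces are centred on the vertical centroidal axis, so I = ΣĪ (holes subtracted) = 17.606 in⁴.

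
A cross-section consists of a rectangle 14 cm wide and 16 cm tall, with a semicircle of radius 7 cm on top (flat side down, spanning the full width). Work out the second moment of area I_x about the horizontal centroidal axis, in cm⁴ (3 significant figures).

I_x ≈ 1.19 × 10⁴ cm⁴

Decompose the section into non-overlapping parts with the origin at the bottom-left of its bounding rectangle.
Rectangular body: 14 × 16, A = 224 cm², y = 8 cm, Ī = 4778.7 cm⁴.
Semicircular cap: semicircle r = 7, A = 76.969 cm², y = 18.971 cm, Ī = 263.53 cm⁴.
Centroid: ȳ = ΣA·y / ΣA = 10.806 cm.
Transfer each piece to the horizontal centroidal axis using Ī + A·d² with d = y − 10.806:
  rectangular body: d = -2.8057 cm → contributes +6541.9 cm⁴
  semicircular cap: d = 8.1652 cm → contributes +5395.1 cm⁴
Total I = 11 937 cm⁴.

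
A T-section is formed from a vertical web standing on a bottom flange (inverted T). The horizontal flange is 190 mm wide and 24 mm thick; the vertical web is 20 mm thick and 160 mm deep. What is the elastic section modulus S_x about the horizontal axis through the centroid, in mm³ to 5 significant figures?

Split into non-overlapping primitives; take the origin at the lower-left of the bounding box.
Flange: 190 × 24, A = 4 560 mm², y = 12 mm, Ī = 218 880 mm⁴.
Web: 20 × 160, A = 3 200 mm², y = 104 mm, Ī = 6 826 667 mm⁴.
Centroid: ȳ = ΣA·y / ΣA = 49.93814 mm.
Transfer each piece to the horizontal axis through the centroid using Ī + A·d² with d = y − 49.93814:
  flange: d = -37.93814 mm → contributes +6 782 101 mm⁴
  web: d = 54.06186 mm → contributes +16 179 256 mm⁴
Total I = 22 961 357 mm⁴.
Extreme fibre distance c = 134.0619 mm; S = I/c = 171274.3 mm³.

S_x ≈ 1.7127 × 10⁵ mm³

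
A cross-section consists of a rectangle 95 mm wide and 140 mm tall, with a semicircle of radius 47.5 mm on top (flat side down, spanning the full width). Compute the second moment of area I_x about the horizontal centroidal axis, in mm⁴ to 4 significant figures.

I_x ≈ 4.503 × 10⁷ mm⁴

Treat the section as a set of non-overlapping primitives; coordinates are from the bounding-box lower-left.
Rectangular body: 95 × 140, A = 13 300 mm², y = 70 mm, Ī = 21 723 333 mm⁴.
Semicircular cap: semicircle r = 47.5, A = 3544.11 mm², y = 160.16 mm, Ī = 558 736 mm⁴.
Centroid: ȳ = ΣA·y / ΣA = 88.9702 mm.
Transfer each piece to the horizontal centroidal axis using Ī + A·d² with d = y − 88.9702:
  rectangular body: d = -18.9702 mm → contributes +26 509 567 mm⁴
  semicircular cap: d = 71.1895 mm → contributes +18 520 066 mm⁴
Total I = 45 029 633 mm⁴.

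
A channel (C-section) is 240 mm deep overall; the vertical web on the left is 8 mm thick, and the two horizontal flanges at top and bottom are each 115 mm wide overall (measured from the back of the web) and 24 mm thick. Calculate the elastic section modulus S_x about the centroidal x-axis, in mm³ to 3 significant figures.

S_x ≈ 5.78 × 10⁵ mm³

Split into non-overlapping primitives; take the origin at the lower-left of the bounding box.
Web: 8 × 240, A = 1 920 mm², y = 120 mm, Ī = 9 216 000 mm⁴.
Top flange (beyond web): 107 × 24, A = 2 568 mm², y = 228 mm, Ī = 123 264 mm⁴.
Bottom flange (beyond web): 107 × 24, A = 2 568 mm², y = 12 mm, Ī = 123 264 mm⁴.
By symmetry the centroid is at mid-height, ȳ = 120 mm.
Transfer each piece to the centroidal x-axis using Ī + A·d² with d = y − 120:
  web: d = 0 mm → contributes +9 216 000 mm⁴
  top flange (beyond web): d = 108 mm → contributes +30 076 416 mm⁴
  bottom flange (beyond web): d = -108 mm → contributes +30 076 416 mm⁴
Total I = 69 368 832 mm⁴.
Extreme fibre distance c = 120 mm; S = I/c = 578 074 mm³.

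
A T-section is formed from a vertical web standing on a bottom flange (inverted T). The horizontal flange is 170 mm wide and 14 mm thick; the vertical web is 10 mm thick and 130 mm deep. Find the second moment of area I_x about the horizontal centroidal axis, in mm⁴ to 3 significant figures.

I_x ≈ 6.23 × 10⁶ mm⁴

Decompose the section into non-overlapping parts with the origin at the bottom-left of its bounding rectangle.
Flange: 170 × 14, A = 2 380 mm², y = 7 mm, Ī = 38 873 mm⁴.
Web: 10 × 130, A = 1 300 mm², y = 79 mm, Ī = 1 830 833 mm⁴.
Centroid: ȳ = ΣA·y / ΣA = 32.435 mm.
Transfer each piece to the horizontal centroidal axis using Ī + A·d² with d = y − 32.435:
  flange: d = -25.435 mm → contributes +1 578 562 mm⁴
  web: d = 46.565 mm → contributes +4 649 649 mm⁴
Total I = 6 228 211 mm⁴.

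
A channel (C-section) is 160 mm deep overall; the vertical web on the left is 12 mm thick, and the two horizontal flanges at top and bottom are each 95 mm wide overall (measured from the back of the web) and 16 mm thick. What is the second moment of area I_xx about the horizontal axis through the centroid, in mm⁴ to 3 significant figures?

I_xx ≈ 1.79 × 10⁷ mm⁴

Treat the section as a set of non-overlapping primitives; coordinates are from the bounding-box lower-left.
Web: 12 × 160, A = 1 920 mm², y = 80 mm, Ī = 4 096 000 mm⁴.
Top flange (beyond web): 83 × 16, A = 1 328 mm², y = 152 mm, Ī = 28 331 mm⁴.
Bottom flange (beyond web): 83 × 16, A = 1 328 mm², y = 8 mm, Ī = 28 331 mm⁴.
By symmetry the centroid is at mid-height, ȳ = 80 mm.
Transfer each piece to the horizontal axis through the centroid using Ī + A·d² with d = y − 80:
  web: d = 0 mm → contributes +4 096 000 mm⁴
  top flange (beyond web): d = 72 mm → contributes +6 912 683 mm⁴
  bottom flange (beyond web): d = -72 mm → contributes +6 912 683 mm⁴
Total I = 17 921 365 mm⁴.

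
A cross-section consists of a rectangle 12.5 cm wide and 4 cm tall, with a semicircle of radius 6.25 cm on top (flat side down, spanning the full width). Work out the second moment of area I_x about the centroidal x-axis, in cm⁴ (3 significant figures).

I_x ≈ 831 cm⁴

Break the section into simple shapes (no overlaps), measuring from the bottom-left corner of the bounding box.
Rectangular body: 12.5 × 4, A = 50 cm², y = 2 cm, Ī = 66.667 cm⁴.
Semicircular cap: semicircle r = 6.25, A = 61.359 cm², y = 6.6526 cm, Ī = 167.48 cm⁴.
Centroid: ȳ = ΣA·y / ΣA = 4.5636 cm.
Transfer each piece to the centroidal x-axis using Ī + A·d² with d = y − 4.5636:
  rectangular body: d = -2.5636 cm → contributes +395.27 cm⁴
  semicircular cap: d = 2.089 cm → contributes +435.24 cm⁴
Total I = 830.51 cm⁴.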